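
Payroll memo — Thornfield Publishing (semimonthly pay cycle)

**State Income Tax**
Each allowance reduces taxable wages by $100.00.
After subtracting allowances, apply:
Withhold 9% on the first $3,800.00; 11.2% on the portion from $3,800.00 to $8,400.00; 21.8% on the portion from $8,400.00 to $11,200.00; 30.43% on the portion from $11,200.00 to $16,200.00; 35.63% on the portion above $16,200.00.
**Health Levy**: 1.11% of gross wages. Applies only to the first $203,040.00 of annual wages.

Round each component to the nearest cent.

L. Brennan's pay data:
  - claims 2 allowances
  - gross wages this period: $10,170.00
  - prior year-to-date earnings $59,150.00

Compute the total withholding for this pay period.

State Income Tax: taxable = $10,170.00 − 2×$100.00 = $9,970.00
  $857.20 + 21.8% × ($9,970.00 − $8,400.00) = $857.20 + 21.8% × $1,570.00 = $1,199.46
Health Levy: 1.11% × $10,170.00 = $112.89
Total: $1,199.46 + $112.89 = $1,312.35

$1,312.35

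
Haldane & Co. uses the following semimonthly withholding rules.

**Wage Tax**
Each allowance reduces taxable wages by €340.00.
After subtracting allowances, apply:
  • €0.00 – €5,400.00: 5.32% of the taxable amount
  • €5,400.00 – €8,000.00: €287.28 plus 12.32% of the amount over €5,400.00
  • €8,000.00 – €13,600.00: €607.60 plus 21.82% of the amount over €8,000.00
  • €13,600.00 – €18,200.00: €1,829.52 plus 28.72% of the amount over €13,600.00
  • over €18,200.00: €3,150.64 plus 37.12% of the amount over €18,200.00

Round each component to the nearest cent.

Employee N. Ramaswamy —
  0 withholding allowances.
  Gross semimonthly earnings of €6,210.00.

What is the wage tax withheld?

Wage Tax: taxable = €6,210.00
  €287.28 + 12.32% × (€6,210.00 − €5,400.00) = €287.28 + 12.32% × €810.00 = €387.07

€387.07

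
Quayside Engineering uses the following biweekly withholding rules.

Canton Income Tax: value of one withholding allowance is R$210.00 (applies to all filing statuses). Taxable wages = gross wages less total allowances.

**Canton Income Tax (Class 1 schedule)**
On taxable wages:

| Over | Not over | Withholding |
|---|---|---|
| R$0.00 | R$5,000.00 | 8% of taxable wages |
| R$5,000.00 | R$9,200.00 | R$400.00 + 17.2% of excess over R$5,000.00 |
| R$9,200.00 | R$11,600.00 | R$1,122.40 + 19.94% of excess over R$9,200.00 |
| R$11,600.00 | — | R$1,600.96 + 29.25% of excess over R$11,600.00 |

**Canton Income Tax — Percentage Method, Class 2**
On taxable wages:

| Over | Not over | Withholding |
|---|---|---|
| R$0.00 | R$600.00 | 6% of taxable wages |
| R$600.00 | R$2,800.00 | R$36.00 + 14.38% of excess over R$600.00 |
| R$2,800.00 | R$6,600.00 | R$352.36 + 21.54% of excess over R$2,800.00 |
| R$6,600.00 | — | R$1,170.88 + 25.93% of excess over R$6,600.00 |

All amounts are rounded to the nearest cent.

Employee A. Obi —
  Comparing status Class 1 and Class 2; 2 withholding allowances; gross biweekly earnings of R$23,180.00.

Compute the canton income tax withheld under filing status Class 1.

Canton Income Tax (Class 1): taxable = R$23,180.00 − 2×R$210.00 = R$22,760.00
  R$1,600.96 + 29.25% × (R$22,760.00 − R$11,600.00) = R$1,600.96 + 29.25% × R$11,160.00 = R$4,865.26

R$4,865.26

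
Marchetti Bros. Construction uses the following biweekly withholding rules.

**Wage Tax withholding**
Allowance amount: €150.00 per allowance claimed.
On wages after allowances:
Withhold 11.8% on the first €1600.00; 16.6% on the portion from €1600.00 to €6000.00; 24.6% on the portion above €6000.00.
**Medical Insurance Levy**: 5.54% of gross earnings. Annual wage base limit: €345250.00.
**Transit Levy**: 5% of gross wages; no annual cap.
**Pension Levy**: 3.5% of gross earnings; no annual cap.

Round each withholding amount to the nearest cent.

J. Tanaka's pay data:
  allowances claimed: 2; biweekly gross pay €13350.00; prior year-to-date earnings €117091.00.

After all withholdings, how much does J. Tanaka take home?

€8822.16

Wage Tax: taxable = €13350.00 − 2×€150.00 = €13050.00
  €919.20 + 24.6% × (€13050.00 − €6000.00) = €919.20 + 24.6% × €7050.00 = €2653.50
Medical Insurance Levy: 5.54% × €13350.00 = €739.59
Transit Levy: 5% × €13350.00 = €667.50
Pension Levy: 3.5% × €13350.00 = €467.25
Total withheld: €2653.50 + €739.59 + €667.50 + €467.25 = €4527.84
Net pay: €13350.00 − €4527.84 = €8822.16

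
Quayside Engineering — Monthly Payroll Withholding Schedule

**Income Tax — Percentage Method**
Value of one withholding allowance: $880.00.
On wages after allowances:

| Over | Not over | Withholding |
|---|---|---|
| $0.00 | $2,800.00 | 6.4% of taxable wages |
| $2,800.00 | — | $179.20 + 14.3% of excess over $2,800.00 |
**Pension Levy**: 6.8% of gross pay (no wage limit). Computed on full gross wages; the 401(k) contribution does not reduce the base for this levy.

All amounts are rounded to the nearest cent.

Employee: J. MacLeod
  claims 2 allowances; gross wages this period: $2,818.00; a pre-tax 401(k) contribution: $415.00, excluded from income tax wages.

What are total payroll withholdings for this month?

$232.77

Income Tax: taxable = $2,818.00 − $415.00 − 2×$880.00 = $643.00
  6.4% × $643.00 = $41.15
Pension Levy: 6.8% × $2,818.00 = $191.62
Total: $41.15 + $191.62 = $232.77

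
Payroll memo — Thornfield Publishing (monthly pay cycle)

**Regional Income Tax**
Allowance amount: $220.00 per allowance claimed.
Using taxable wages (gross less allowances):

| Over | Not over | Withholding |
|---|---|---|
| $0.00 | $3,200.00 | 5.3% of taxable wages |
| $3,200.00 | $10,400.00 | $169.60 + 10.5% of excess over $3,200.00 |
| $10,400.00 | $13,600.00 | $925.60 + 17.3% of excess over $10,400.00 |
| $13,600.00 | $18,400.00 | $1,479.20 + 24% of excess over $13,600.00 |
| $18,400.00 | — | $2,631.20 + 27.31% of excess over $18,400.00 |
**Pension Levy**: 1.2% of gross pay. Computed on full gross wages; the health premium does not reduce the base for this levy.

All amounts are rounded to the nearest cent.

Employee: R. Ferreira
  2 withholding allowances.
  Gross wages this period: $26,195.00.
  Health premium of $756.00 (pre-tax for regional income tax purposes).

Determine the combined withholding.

Regional Income Tax: taxable = $26,195.00 − $756.00 − 2×$220.00 = $24,999.00
  $2,631.20 + 27.31% × ($24,999.00 − $18,400.00) = $2,631.20 + 27.31% × $6,599.00 = $4,433.39
Pension Levy: 1.2% × $26,195.00 = $314.34
Total: $4,433.39 + $314.34 = $4,747.73

$4,747.73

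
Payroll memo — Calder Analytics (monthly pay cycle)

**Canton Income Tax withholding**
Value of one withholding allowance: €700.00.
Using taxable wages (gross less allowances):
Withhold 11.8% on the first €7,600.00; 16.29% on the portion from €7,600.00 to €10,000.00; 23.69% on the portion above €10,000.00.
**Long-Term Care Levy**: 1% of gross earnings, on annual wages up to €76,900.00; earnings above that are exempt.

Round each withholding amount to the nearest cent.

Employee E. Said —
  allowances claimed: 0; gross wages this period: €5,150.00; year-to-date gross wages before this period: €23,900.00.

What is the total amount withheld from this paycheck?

Canton Income Tax: taxable = €5,150.00
  11.8% × €5,150.00 = €607.70
Long-Term Care Levy: 1% × €5,150.00 = €51.50
Total: €607.70 + €51.50 = €659.20

€659.20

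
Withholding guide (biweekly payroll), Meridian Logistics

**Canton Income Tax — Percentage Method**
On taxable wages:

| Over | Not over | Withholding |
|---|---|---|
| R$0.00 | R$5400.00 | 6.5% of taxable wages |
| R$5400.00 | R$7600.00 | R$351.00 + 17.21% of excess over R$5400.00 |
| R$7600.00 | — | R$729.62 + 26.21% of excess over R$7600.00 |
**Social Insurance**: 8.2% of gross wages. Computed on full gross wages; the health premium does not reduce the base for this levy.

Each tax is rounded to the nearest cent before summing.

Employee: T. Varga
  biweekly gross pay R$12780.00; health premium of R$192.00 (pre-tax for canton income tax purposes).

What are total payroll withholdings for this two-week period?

R$3084.93

Canton Income Tax: taxable = R$12780.00 − R$192.00 = R$12588.00
  R$729.62 + 26.21% × (R$12588.00 − R$7600.00) = R$729.62 + 26.21% × R$4988.00 = R$2036.97
Social Insurance: 8.2% × R$12780.00 = R$1047.96
Total: R$2036.97 + R$1047.96 = R$3084.93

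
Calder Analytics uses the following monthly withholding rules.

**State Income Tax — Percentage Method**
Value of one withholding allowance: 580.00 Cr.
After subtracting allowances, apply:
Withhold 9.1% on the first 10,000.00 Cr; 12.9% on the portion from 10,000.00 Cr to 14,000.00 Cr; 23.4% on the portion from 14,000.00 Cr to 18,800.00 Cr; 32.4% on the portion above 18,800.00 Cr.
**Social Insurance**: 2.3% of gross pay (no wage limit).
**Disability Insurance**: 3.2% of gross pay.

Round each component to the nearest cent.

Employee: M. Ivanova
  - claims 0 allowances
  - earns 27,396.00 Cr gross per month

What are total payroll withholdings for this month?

6,841.08 Cr

State Income Tax: taxable = 27,396.00 Cr
  2,549.20 Cr + 32.4% × (27,396.00 Cr − 18,800.00 Cr) = 2,549.20 Cr + 32.4% × 8,596.00 Cr = 5,334.30 Cr
Social Insurance: 2.3% × 27,396.00 Cr = 630.11 Cr
Disability Insurance: 3.2% × 27,396.00 Cr = 876.67 Cr
Total: 5,334.30 Cr + 630.11 Cr + 876.67 Cr = 6,841.08 Cr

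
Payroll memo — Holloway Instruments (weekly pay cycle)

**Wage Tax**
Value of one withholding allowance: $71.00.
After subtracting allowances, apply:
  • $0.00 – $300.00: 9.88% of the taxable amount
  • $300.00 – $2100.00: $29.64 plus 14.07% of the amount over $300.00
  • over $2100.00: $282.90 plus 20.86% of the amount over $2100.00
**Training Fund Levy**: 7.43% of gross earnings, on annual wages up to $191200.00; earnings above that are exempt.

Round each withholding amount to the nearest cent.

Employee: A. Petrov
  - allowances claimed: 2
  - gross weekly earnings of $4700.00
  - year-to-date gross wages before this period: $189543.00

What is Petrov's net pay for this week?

$3781.24

Wage Tax: taxable = $4700.00 − 2×$71.00 = $4558.00
  $282.90 + 20.86% × ($4558.00 − $2100.00) = $282.90 + 20.86% × $2458.00 = $795.64
Training Fund Levy: cap $191200.00 − YTD $189543.00 = $1657.00 subject; 7.43% × $1657.00 = $123.12
Total withheld: $795.64 + $123.12 = $918.76
Net pay: $4700.00 − $918.76 = $3781.24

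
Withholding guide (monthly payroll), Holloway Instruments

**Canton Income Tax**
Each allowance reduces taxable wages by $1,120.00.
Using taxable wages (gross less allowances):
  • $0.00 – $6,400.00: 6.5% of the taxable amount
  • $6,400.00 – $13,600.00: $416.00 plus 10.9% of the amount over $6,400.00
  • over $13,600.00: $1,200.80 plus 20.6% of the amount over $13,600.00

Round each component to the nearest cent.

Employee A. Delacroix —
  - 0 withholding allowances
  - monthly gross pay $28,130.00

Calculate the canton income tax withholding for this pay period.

$4,193.98

Canton Income Tax: taxable = $28,130.00
  $1,200.80 + 20.6% × ($28,130.00 − $13,600.00) = $1,200.80 + 20.6% × $14,530.00 = $4,193.98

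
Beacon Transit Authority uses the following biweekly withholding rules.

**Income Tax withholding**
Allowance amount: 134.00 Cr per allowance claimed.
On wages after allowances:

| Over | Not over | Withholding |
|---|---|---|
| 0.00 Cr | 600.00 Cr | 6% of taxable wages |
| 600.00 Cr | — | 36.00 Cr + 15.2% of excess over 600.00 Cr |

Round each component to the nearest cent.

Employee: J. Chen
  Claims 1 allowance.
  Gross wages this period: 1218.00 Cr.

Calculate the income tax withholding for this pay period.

Income Tax: taxable = 1218.00 Cr − 1×134.00 Cr = 1084.00 Cr
  36.00 Cr + 15.2% × (1084.00 Cr − 600.00 Cr) = 36.00 Cr + 15.2% × 484.00 Cr = 109.57 Cr

109.57 Cr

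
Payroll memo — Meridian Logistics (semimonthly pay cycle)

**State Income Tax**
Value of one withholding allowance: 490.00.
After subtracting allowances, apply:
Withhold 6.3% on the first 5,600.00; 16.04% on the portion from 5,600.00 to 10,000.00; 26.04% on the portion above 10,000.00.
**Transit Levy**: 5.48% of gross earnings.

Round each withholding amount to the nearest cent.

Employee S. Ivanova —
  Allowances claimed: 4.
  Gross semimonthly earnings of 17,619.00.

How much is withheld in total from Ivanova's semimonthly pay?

State Income Tax: taxable = 17,619.00 − 4×490.00 = 15,659.00
  1,058.56 + 26.04% × (15,659.00 − 10,000.00) = 1,058.56 + 26.04% × 5,659.00 = 2,532.16
Transit Levy: 5.48% × 17,619.00 = 965.52
Total: 2,532.16 + 965.52 = 3,497.68

3,497.68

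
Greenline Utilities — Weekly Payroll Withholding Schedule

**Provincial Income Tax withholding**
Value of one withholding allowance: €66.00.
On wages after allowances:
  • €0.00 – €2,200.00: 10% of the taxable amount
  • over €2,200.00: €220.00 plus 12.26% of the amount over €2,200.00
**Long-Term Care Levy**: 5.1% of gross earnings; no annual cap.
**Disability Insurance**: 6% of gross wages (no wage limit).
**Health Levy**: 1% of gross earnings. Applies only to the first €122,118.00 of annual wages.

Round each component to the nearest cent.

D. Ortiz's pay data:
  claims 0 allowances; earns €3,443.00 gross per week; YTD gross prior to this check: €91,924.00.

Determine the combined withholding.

€788.99

Provincial Income Tax: taxable = €3,443.00
  €220.00 + 12.26% × (€3,443.00 − €2,200.00) = €220.00 + 12.26% × €1,243.00 = €372.39
Long-Term Care Levy: 5.1% × €3,443.00 = €175.59
Disability Insurance: 6% × €3,443.00 = €206.58
Health Levy: 1% × €3,443.00 = €34.43
Total: €372.39 + €175.59 + €206.58 + €34.43 = €788.99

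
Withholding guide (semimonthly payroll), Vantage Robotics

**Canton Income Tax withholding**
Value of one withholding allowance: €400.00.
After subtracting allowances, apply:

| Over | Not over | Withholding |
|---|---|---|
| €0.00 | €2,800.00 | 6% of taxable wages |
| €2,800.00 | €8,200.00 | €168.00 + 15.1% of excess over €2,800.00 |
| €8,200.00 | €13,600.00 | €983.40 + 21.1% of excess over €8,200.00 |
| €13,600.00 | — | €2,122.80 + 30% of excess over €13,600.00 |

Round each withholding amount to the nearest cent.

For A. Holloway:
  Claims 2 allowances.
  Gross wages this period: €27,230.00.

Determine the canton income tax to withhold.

Canton Income Tax: taxable = €27,230.00 − 2×€400.00 = €26,430.00
  €2,122.80 + 30% × (€26,430.00 − €13,600.00) = €2,122.80 + 30% × €12,830.00 = €5,971.80

€5,971.80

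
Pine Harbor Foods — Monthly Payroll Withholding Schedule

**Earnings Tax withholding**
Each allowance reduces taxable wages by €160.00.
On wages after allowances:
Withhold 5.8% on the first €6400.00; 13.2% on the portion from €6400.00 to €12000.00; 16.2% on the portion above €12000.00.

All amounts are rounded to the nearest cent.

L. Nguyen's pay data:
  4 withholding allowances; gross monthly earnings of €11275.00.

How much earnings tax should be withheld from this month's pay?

€930.22

Earnings Tax: taxable = €11275.00 − 4×€160.00 = €10635.00
  €371.20 + 13.2% × (€10635.00 − €6400.00) = €371.20 + 13.2% × €4235.00 = €930.22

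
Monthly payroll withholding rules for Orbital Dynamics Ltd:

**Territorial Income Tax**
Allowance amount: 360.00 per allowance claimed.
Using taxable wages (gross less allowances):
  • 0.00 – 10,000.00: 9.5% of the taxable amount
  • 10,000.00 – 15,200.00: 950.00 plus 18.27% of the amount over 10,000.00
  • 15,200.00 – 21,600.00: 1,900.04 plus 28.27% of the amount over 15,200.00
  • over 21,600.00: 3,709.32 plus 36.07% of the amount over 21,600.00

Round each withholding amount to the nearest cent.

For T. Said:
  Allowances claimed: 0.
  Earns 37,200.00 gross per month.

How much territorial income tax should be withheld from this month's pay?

9,336.24

Territorial Income Tax: taxable = 37,200.00
  3,709.32 + 36.07% × (37,200.00 − 21,600.00) = 3,709.32 + 36.07% × 15,600.00 = 9,336.24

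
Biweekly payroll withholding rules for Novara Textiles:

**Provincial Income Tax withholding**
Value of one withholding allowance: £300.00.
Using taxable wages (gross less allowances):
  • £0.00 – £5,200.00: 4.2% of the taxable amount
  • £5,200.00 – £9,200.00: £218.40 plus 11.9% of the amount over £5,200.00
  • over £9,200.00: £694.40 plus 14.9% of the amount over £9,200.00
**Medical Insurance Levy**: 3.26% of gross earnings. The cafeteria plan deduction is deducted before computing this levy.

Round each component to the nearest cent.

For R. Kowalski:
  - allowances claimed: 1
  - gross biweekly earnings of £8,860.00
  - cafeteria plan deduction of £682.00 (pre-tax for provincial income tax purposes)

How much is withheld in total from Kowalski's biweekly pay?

£803.68

Provincial Income Tax: taxable = £8,860.00 − £682.00 − 1×£300.00 = £7,878.00
  £218.40 + 11.9% × (£7,878.00 − £5,200.00) = £218.40 + 11.9% × £2,678.00 = £537.08
Medical Insurance Levy: 3.26% × £8,178.00 = £266.60
Total: £537.08 + £266.60 = £803.68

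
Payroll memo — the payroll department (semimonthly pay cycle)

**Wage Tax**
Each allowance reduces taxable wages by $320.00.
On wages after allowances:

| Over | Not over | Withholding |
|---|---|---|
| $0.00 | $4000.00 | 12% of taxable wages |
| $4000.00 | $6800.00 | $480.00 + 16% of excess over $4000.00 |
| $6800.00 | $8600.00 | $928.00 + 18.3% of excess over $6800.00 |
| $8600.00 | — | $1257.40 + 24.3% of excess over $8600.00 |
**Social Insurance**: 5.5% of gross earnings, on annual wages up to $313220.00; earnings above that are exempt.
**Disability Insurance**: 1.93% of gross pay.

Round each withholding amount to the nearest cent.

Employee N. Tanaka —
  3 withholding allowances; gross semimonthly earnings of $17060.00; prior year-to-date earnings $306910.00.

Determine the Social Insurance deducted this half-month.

$347.05

Social Insurance: cap $313220.00 − YTD $306910.00 = $6310.00 subject; 5.5% × $6310.00 = $347.05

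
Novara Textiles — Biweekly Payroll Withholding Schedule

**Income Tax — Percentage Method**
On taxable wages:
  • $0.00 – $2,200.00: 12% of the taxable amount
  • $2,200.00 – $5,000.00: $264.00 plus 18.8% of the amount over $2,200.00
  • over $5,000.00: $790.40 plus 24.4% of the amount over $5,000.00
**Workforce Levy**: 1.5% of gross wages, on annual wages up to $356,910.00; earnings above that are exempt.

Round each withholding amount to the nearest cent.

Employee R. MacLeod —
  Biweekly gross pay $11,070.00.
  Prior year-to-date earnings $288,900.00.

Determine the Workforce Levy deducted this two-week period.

$166.05

Workforce Levy: 1.5% × $11,070.00 = $166.05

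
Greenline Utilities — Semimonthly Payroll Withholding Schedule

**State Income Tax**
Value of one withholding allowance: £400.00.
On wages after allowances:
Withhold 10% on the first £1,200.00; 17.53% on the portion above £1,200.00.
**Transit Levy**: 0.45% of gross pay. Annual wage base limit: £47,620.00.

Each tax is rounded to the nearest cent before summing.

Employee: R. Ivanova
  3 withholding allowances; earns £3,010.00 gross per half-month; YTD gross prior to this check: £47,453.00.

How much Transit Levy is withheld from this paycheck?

Transit Levy: cap £47,620.00 − YTD £47,453.00 = £167.00 subject; 0.45% × £167.00 = £0.75

£0.75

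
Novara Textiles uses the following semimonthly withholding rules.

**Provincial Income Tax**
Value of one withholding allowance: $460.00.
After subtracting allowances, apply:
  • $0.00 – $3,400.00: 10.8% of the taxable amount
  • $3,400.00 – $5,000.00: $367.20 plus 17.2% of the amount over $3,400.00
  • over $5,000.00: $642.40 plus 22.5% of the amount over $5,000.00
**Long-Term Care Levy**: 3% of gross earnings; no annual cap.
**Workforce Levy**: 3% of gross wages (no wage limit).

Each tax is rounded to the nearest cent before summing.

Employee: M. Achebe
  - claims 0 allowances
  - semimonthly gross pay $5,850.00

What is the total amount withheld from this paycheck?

Provincial Income Tax: taxable = $5,850.00
  $642.40 + 22.5% × ($5,850.00 − $5,000.00) = $642.40 + 22.5% × $850.00 = $833.65
Long-Term Care Levy: 3% × $5,850.00 = $175.50
Workforce Levy: 3% × $5,850.00 = $175.50
Total: $833.65 + $175.50 + $175.50 = $1,184.65

$1,184.65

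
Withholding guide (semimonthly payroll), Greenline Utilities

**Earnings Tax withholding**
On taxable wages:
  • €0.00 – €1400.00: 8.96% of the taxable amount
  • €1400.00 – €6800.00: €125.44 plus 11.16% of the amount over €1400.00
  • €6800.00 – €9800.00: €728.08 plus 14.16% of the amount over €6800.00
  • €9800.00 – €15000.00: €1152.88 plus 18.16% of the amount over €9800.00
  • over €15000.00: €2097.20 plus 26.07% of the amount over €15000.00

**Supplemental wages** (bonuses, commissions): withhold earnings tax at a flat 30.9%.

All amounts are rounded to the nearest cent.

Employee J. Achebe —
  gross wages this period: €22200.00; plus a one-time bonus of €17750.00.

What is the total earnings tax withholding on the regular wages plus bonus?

Earnings Tax: taxable = €22200.00
  €2097.20 + 26.07% × (€22200.00 − €15000.00) = €2097.20 + 26.07% × €7200.00 = €3974.24
Supplemental (30.9% flat on bonus): 30.9% × €17750.00 = €5484.75
Total earnings tax: €3974.24 + €5484.75 = €9458.99

€9458.99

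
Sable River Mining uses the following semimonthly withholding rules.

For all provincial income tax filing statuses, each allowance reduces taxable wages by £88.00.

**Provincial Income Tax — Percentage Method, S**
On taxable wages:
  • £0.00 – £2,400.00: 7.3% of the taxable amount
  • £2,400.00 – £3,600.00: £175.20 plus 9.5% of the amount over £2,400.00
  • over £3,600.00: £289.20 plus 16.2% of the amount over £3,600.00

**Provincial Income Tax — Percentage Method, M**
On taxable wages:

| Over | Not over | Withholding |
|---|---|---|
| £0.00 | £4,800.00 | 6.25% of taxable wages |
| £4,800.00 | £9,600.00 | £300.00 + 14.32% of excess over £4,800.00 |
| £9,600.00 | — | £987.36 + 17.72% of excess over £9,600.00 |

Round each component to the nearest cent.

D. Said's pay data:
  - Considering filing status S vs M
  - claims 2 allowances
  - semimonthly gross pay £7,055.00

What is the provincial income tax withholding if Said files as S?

Provincial Income Tax (S): taxable = £7,055.00 − 2×£88.00 = £6,879.00
  £289.20 + 16.2% × (£6,879.00 − £3,600.00) = £289.20 + 16.2% × £3,279.00 = £820.40

£820.40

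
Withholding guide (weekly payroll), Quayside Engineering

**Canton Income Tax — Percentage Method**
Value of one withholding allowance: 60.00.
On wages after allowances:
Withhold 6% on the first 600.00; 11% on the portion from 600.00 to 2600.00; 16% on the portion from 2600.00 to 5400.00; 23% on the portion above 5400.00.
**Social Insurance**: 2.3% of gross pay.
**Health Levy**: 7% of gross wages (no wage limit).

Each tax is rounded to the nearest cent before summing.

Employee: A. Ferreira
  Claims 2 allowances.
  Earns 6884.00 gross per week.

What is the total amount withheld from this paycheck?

Canton Income Tax: taxable = 6884.00 − 2×60.00 = 6764.00
  704.00 + 23% × (6764.00 − 5400.00) = 704.00 + 23% × 1364.00 = 1017.72
Social Insurance: 2.3% × 6884.00 = 158.33
Health Levy: 7% × 6884.00 = 481.88
Total: 1017.72 + 158.33 + 481.88 = 1657.93

1657.93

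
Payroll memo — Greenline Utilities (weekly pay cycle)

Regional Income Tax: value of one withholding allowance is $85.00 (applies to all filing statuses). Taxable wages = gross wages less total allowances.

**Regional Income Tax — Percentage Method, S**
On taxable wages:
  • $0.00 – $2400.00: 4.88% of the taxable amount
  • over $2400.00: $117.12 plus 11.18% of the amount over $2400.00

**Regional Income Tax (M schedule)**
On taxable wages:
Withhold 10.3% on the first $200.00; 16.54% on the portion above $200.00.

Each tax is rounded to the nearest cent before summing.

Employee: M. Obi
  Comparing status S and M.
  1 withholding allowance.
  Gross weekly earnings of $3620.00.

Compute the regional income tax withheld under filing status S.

Regional Income Tax (S): taxable = $3620.00 − 1×$85.00 = $3535.00
  $117.12 + 11.18% × ($3535.00 − $2400.00) = $117.12 + 11.18% × $1135.00 = $244.01

$244.01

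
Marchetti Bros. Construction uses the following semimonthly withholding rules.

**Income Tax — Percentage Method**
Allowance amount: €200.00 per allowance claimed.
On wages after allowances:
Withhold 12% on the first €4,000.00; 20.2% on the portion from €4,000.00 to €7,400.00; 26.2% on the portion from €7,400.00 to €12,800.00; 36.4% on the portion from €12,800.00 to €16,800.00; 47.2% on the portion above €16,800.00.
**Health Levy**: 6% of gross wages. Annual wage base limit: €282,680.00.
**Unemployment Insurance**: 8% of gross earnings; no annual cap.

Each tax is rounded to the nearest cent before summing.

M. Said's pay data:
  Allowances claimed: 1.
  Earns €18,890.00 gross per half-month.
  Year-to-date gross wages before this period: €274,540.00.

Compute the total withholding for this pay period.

€6,929.28

Income Tax: taxable = €18,890.00 − 1×€200.00 = €18,690.00
  €4,037.60 + 47.2% × (€18,690.00 − €16,800.00) = €4,037.60 + 47.2% × €1,890.00 = €4,929.68
Health Levy: cap €282,680.00 − YTD €274,540.00 = €8,140.00 subject; 6% × €8,140.00 = €488.40
Unemployment Insurance: 8% × €18,890.00 = €1,511.20
Total: €4,929.68 + €488.40 + €1,511.20 = €6,929.28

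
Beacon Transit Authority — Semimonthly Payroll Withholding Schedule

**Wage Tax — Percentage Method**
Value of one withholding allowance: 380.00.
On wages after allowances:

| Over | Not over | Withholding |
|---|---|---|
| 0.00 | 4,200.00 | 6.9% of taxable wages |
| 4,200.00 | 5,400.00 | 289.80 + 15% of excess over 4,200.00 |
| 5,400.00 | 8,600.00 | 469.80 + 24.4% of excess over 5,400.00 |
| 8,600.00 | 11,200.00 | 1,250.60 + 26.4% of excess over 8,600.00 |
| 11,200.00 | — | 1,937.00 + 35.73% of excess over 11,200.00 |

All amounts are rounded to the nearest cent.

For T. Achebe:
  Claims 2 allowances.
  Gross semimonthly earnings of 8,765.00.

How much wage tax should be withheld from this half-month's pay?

Wage Tax: taxable = 8,765.00 − 2×380.00 = 8,005.00
  469.80 + 24.4% × (8,005.00 − 5,400.00) = 469.80 + 24.4% × 2,605.00 = 1,105.42

1,105.42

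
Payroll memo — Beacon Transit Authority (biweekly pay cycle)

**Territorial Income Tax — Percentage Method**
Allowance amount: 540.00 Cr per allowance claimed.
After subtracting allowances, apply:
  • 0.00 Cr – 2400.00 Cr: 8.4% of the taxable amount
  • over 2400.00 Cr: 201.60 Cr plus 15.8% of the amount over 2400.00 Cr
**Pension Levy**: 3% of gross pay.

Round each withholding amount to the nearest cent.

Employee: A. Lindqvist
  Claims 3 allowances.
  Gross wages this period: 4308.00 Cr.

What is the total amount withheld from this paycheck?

376.34 Cr

Territorial Income Tax: taxable = 4308.00 Cr − 3×540.00 Cr = 2688.00 Cr
  201.60 Cr + 15.8% × (2688.00 Cr − 2400.00 Cr) = 201.60 Cr + 15.8% × 288.00 Cr = 247.10 Cr
Pension Levy: 3% × 4308.00 Cr = 129.24 Cr
Total: 247.10 Cr + 129.24 Cr = 376.34 Cr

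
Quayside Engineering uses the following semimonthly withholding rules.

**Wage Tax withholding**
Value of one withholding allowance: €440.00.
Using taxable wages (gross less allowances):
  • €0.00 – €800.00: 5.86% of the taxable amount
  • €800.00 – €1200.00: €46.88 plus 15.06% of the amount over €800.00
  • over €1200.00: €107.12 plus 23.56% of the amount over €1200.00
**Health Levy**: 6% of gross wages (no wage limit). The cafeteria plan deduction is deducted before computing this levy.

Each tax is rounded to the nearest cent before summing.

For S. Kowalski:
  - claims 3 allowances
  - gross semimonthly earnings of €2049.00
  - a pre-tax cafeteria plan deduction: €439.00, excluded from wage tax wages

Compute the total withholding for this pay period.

Wage Tax: taxable = €2049.00 − €439.00 − 3×€440.00 = €290.00
  5.86% × €290.00 = €16.99
Health Levy: 6% × €1610.00 = €96.60
Total: €16.99 + €96.60 = €113.59

€113.59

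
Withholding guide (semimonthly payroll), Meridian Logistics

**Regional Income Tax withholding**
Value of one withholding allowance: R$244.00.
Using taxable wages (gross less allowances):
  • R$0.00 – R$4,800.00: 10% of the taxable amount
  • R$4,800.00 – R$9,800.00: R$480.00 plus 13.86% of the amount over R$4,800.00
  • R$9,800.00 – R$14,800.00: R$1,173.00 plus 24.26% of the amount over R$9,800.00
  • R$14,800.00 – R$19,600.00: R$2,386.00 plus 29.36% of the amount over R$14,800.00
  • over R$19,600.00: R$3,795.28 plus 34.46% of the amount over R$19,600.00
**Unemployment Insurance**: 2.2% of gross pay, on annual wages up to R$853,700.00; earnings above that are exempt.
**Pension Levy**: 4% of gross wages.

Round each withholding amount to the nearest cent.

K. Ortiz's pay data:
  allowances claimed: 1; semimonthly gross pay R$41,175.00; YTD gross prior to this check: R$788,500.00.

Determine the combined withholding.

Regional Income Tax: taxable = R$41,175.00 − 1×R$244.00 = R$40,931.00
  R$3,795.28 + 34.46% × (R$40,931.00 − R$19,600.00) = R$3,795.28 + 34.46% × R$21,331.00 = R$11,145.94
Unemployment Insurance: 2.2% × R$41,175.00 = R$905.85
Pension Levy: 4% × R$41,175.00 = R$1,647.00
Total: R$11,145.94 + R$905.85 + R$1,647.00 = R$13,698.79

R$13,698.79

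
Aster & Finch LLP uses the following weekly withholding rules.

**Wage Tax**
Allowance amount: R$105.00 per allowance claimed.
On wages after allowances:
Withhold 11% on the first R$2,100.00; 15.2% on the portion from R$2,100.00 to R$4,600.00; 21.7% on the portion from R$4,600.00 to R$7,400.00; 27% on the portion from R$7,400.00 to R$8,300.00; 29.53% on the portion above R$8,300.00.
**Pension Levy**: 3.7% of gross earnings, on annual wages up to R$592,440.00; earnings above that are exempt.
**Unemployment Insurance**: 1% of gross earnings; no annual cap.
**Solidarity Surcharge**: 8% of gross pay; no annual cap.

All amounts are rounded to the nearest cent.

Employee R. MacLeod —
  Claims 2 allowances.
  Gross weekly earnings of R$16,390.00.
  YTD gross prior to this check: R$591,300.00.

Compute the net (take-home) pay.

R$11,084.16

Wage Tax: taxable = R$16,390.00 − 2×R$105.00 = R$16,180.00
  R$1,461.60 + 29.53% × (R$16,180.00 − R$8,300.00) = R$1,461.60 + 29.53% × R$7,880.00 = R$3,788.56
Pension Levy: cap R$592,440.00 − YTD R$591,300.00 = R$1,140.00 subject; 3.7% × R$1,140.00 = R$42.18
Unemployment Insurance: 1% × R$16,390.00 = R$163.90
Solidarity Surcharge: 8% × R$16,390.00 = R$1,311.20
Total withheld: R$3,788.56 + R$42.18 + R$163.90 + R$1,311.20 = R$5,305.84
Net pay: R$16,390.00 − R$5,305.84 = R$11,084.16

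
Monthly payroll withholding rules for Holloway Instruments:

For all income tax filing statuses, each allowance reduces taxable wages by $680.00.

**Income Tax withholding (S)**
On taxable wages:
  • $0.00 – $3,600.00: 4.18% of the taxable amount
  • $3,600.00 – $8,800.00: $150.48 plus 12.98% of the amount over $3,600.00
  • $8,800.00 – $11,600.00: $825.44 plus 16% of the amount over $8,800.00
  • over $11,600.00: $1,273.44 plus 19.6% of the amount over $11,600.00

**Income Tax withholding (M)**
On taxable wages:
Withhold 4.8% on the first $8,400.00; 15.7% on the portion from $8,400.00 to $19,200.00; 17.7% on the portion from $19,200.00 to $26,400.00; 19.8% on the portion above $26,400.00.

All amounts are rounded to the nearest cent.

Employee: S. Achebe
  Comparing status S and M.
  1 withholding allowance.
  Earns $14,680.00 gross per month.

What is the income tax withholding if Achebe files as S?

$1,743.84

Income Tax (S): taxable = $14,680.00 − 1×$680.00 = $14,000.00
  $1,273.44 + 19.6% × ($14,000.00 − $11,600.00) = $1,273.44 + 19.6% × $2,400.00 = $1,743.84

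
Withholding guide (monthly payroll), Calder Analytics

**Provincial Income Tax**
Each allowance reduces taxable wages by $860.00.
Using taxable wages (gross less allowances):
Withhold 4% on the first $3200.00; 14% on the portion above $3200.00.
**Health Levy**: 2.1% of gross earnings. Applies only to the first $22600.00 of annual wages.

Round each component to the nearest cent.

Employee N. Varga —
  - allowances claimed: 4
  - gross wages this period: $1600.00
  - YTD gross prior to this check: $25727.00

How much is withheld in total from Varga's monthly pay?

$0.00

Provincial Income Tax: taxable = $1600.00 − 4×$860.00 = $-1840.00
  Taxable ≤ 0 → $0.00
Health Levy: YTD $25727.00 ≥ cap $22600.00 → $0.00
Total: $0.00 + $0.00 = $0.00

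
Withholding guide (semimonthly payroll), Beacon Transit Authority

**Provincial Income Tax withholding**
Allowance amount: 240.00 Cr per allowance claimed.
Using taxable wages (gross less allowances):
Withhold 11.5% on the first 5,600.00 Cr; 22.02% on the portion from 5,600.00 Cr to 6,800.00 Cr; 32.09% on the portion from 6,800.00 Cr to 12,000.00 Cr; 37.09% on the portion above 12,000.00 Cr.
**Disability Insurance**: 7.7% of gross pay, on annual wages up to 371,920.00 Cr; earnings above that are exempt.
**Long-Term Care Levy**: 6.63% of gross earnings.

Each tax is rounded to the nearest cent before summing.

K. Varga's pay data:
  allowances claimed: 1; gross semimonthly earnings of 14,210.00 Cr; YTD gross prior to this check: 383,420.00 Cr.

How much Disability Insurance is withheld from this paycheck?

Disability Insurance: YTD 383,420.00 Cr ≥ cap 371,920.00 Cr → 0.00 Cr

0.00 Cr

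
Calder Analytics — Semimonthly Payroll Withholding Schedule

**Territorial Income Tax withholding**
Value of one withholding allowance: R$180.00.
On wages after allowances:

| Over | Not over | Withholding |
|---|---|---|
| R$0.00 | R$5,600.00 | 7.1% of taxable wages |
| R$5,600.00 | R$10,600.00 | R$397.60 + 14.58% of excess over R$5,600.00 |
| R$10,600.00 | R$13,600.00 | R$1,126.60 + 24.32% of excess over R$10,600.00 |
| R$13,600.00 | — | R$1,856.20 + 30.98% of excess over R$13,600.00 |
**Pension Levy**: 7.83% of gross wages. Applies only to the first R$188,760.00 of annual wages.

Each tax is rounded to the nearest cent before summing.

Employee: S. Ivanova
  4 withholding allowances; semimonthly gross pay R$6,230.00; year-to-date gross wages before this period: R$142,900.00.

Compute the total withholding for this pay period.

R$879.02

Territorial Income Tax: taxable = R$6,230.00 − 4×R$180.00 = R$5,510.00
  7.1% × R$5,510.00 = R$391.21
Pension Levy: 7.83% × R$6,230.00 = R$487.81
Total: R$391.21 + R$487.81 = R$879.02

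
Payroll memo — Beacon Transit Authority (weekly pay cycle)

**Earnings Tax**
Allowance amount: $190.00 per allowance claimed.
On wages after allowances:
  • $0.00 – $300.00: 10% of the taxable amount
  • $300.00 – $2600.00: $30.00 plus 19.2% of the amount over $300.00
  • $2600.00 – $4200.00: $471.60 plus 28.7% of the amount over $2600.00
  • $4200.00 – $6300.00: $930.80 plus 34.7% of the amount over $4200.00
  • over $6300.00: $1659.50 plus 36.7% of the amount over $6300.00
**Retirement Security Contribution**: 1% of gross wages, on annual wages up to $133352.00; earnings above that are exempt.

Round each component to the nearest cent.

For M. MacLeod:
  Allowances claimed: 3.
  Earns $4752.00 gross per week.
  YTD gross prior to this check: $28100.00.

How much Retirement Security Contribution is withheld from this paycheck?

Retirement Security Contribution: 1% × $4752.00 = $47.52

$47.52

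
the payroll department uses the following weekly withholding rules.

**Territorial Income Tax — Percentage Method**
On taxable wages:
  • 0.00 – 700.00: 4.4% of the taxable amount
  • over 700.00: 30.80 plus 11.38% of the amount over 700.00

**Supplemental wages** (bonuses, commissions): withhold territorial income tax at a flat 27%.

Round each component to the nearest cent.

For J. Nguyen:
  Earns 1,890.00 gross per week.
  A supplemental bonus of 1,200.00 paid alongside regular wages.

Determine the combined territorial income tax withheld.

Territorial Income Tax: taxable = 1,890.00
  30.80 + 11.38% × (1,890.00 − 700.00) = 30.80 + 11.38% × 1,190.00 = 166.22
Supplemental (27% flat on bonus): 27% × 1,200.00 = 324.00
Total territorial income tax: 166.22 + 324.00 = 490.22

490.22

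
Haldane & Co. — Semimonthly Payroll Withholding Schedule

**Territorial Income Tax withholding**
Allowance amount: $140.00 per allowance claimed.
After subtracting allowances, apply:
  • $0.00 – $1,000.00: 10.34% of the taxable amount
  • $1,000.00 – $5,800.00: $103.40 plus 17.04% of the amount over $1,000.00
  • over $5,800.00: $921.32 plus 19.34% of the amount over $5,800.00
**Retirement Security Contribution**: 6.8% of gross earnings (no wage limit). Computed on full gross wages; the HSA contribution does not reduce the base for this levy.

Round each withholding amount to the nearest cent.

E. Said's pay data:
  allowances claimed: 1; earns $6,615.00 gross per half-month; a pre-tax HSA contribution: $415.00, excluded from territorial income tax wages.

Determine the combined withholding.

Territorial Income Tax: taxable = $6,615.00 − $415.00 − 1×$140.00 = $6,060.00
  $921.32 + 19.34% × ($6,060.00 − $5,800.00) = $921.32 + 19.34% × $260.00 = $971.60
Retirement Security Contribution: 6.8% × $6,615.00 = $449.82
Total: $971.60 + $449.82 = $1,421.42

$1,421.42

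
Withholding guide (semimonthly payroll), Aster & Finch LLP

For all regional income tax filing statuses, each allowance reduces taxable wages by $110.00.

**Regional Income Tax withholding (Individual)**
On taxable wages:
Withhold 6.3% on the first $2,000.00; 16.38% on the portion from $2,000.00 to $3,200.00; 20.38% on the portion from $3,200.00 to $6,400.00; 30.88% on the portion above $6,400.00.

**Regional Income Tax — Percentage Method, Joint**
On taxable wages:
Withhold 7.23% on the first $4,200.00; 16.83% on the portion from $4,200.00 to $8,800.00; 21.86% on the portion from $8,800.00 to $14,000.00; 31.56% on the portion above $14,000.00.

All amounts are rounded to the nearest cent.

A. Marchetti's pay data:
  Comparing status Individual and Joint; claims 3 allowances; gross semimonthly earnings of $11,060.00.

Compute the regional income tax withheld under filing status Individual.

Regional Income Tax (Individual): taxable = $11,060.00 − 3×$110.00 = $10,730.00
  $974.72 + 30.88% × ($10,730.00 − $6,400.00) = $974.72 + 30.88% × $4,330.00 = $2,311.82

$2,311.82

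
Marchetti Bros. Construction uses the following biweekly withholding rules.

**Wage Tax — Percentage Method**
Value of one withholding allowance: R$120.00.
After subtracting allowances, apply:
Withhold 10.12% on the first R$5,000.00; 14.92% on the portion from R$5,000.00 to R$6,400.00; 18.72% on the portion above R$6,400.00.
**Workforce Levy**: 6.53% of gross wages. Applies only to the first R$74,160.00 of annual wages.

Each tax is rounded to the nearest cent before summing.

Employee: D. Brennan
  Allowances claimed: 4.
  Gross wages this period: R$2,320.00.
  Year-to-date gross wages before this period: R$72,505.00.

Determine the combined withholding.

R$294.28

Wage Tax: taxable = R$2,320.00 − 4×R$120.00 = R$1,840.00
  10.12% × R$1,840.00 = R$186.21
Workforce Levy: cap R$74,160.00 − YTD R$72,505.00 = R$1,655.00 subject; 6.53% × R$1,655.00 = R$108.07
Total: R$186.21 + R$108.07 = R$294.28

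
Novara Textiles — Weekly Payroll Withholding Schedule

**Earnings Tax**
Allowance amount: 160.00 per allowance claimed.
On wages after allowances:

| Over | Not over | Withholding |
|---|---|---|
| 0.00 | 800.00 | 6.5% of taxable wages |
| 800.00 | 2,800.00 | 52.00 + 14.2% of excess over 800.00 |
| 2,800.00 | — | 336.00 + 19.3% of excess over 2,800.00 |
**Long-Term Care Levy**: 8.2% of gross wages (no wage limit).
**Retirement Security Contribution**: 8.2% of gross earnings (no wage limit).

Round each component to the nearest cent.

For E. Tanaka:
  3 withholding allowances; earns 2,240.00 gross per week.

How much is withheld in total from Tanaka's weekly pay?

555.68

Earnings Tax: taxable = 2,240.00 − 3×160.00 = 1,760.00
  52.00 + 14.2% × (1,760.00 − 800.00) = 52.00 + 14.2% × 960.00 = 188.32
Long-Term Care Levy: 8.2% × 2,240.00 = 183.68
Retirement Security Contribution: 8.2% × 2,240.00 = 183.68
Total: 188.32 + 183.68 + 183.68 = 555.68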